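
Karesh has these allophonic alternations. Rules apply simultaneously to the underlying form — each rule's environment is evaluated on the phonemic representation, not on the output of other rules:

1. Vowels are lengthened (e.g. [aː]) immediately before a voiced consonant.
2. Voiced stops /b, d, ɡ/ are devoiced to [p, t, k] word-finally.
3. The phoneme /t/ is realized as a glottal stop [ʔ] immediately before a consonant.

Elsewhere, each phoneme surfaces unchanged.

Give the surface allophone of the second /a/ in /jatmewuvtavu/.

/a/ (between /t/ and /v/) occurs before a voiced consonant → [aː] by rule 1.

[aː]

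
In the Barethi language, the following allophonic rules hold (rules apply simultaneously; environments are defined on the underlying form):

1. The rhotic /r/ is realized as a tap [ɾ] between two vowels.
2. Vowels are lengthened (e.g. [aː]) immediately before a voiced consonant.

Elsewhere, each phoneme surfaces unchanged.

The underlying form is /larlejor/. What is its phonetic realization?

[laːrleːjoːr]

/a/ (between /l/ and /r/): before a voiced consonant, so rule 2 applies → [aː].
/r/ — between /a/ and /l/; rule 1 does not apply here → [r].
/e/ — between /l/ and /j/, before a voiced consonant — surfaces as [eː] (rule 2).
/o/ — between /j/ and /r/, before a voiced consonant — surfaces as [oː] (rule 2).
/r/ (word-final) fails the environment for rule 1, so it stays [r].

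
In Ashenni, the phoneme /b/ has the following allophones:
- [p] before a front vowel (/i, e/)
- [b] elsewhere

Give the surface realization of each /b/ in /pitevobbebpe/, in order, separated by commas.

Occurrence 1 (position 7): no conditioning environment matches → elsewhere allophone [b].
Occurrence 2 (position 8): before a front vowel (/i, e/) → [p].
Occurrence 3 (position 10): no conditioning environment matches → elsewhere allophone [b].

[b], [p], [b]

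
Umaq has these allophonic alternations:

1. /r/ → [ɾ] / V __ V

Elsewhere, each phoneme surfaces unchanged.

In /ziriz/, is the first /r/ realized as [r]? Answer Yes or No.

/r/ meets the environment for rule 1 (between two vowels) → [ɾ].
The actual realization is [ɾ], not [r].

No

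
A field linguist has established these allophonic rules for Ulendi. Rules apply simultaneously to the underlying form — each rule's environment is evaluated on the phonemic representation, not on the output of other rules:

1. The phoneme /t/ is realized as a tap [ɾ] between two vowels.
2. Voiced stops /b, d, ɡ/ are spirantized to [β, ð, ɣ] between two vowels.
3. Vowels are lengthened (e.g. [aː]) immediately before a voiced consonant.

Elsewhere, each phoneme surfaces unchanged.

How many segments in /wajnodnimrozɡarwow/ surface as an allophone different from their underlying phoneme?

6

Segments that undergo a rule: /a/ → [aː] (rule 3); /o/ → [oː] (rule 3); /i/ → [iː] (rule 3); /o/ → [oː] (rule 3); /a/ → [aː] (rule 3); /o/ → [oː] (rule 3).
All other segments surface unchanged.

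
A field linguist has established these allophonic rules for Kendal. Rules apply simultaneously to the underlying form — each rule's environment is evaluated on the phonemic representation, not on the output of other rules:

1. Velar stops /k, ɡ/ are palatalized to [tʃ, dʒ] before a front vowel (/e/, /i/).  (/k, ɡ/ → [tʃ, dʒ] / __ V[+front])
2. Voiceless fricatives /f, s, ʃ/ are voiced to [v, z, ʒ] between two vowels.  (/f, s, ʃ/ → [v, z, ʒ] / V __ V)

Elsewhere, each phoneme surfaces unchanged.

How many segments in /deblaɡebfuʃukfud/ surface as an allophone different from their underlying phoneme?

2

Segments that undergo a rule: /ɡ/ → [dʒ] (rule 1); /ʃ/ → [ʒ] (rule 2).
All other segments surface unchanged.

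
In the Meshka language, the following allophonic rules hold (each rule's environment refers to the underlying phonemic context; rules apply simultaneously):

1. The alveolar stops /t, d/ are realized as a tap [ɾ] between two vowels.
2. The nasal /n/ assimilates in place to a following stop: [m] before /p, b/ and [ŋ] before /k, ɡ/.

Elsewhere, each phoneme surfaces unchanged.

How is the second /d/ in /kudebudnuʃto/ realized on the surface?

[d]

/d/ (between /u/ and /n/): rule 1 targets it, but not between two vowels → unchanged [d].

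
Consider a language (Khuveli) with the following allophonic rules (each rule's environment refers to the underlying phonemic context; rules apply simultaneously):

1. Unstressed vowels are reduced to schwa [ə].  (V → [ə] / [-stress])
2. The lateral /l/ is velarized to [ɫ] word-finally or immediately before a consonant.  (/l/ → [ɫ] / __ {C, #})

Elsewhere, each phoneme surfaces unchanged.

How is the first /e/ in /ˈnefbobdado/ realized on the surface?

/e/ (between /n/ and /f/): rule 1 targets it, but not in an unstressed syllable → unchanged [e].

[e]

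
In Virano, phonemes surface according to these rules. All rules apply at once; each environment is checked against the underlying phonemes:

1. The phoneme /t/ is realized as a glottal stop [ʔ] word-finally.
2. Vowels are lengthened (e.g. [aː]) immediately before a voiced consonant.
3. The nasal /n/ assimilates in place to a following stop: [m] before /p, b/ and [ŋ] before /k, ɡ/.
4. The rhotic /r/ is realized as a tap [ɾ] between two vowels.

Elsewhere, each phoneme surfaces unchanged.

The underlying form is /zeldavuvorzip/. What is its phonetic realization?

[zeːldaːvuːvoːrzip]

/z/ (word-initial): no rule targets it → [z].
/e/ meets the environment for rule 2 (before a voiced consonant) → [eː].
/l/ — not in any rule's target class → [l].
/d/ stays [d].
/a/ (between /d/ and /v/): before a voiced consonant, so rule 2 applies → [aː].
/v/ — not in any rule's target class → [v].
/u/ meets the environment for rule 2 (before a voiced consonant) → [uː].
/v/ (between /u/ and /o/) is unaffected → [v].
/o/ (between /v/ and /r/): before a voiced consonant, so rule 2 applies → [oː].
/r/ (between /o/ and /z/) fails the environment for rule 4, so it stays [r].
/z/ — not in any rule's target class → [z].
/i/ (between /z/ and /p/) is in the target of rule 2 but the environment (before a voiced consonant) is not met → [i].
/p/ stays [p].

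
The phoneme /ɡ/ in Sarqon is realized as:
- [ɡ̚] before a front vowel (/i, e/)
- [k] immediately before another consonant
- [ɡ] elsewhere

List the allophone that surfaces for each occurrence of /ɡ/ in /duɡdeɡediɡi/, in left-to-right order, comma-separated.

Occurrence 1 (position 3): immediately before another consonant → [k].
Occurrence 2 (position 6): before a front vowel (/i, e/) → [ɡ̚].
Occurrence 3 (position 10): before a front vowel (/i, e/) → [ɡ̚].

[k], [ɡ̚], [ɡ̚]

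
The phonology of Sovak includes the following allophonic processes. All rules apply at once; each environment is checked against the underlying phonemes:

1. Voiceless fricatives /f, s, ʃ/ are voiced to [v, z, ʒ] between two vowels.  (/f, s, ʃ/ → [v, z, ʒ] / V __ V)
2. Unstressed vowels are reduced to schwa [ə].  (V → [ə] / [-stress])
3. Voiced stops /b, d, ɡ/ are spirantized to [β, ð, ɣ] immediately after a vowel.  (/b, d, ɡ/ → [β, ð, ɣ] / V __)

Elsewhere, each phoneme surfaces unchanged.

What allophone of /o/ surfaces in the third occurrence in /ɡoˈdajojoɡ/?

/o/ (between /j/ and /ɡ/): in an unstressed syllable, so rule 2 applies → [ə].

[ə]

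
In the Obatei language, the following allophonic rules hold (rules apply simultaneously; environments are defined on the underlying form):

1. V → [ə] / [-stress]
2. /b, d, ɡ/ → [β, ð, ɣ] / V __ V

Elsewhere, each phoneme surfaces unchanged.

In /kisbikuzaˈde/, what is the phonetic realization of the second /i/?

[ə]

Rule 1 applies to /i/ (between /b/ and /k/: in an unstressed syllable) → [ə].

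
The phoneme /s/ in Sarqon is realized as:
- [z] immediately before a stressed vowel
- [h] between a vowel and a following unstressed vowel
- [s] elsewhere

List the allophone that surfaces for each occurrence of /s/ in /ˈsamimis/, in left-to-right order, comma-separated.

Occurrence 1 (position 1): immediately before a stressed vowel → [z].
Occurrence 2 (position 7): no conditioning environment matches → elsewhere allophone [s].

[z], [s]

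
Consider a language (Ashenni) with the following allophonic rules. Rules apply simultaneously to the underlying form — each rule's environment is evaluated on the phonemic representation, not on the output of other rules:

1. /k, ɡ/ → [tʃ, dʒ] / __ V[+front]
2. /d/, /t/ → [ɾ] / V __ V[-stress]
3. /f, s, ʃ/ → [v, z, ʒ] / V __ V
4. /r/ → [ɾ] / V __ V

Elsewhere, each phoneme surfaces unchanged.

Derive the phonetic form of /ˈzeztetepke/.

/t/ (between /z/ and /e/) fails the environment for rule 2, so it stays [t].
/t/ (between /e/ and /e/): between a vowel and a following unstressed vowel, so rule 2 applies → [ɾ].
/k/ meets the environment for rule 1 (before a front vowel) → [tʃ].

[ˈzezteɾeptʃe]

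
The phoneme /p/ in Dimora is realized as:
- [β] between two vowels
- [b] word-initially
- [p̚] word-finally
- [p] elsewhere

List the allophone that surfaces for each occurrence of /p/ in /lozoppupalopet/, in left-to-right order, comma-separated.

Occurrence 1 (position 5): no conditioning environment matches → elsewhere allophone [p].
Occurrence 2 (position 6): no conditioning environment matches → elsewhere allophone [p].
Occurrence 3 (position 8): between two vowels → [β].
Occurrence 4 (position 12): between two vowels → [β].

[p], [p], [β], [β]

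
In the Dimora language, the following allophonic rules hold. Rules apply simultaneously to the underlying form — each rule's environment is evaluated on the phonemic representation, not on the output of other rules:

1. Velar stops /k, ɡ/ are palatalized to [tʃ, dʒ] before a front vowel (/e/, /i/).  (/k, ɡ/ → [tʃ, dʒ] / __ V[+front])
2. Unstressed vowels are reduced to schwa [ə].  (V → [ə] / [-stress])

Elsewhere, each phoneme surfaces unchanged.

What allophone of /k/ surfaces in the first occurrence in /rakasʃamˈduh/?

/k/ (between /a/ and /a/) is in the target of rule 1 but the environment (before a front vowel) is not met → [k].

[k]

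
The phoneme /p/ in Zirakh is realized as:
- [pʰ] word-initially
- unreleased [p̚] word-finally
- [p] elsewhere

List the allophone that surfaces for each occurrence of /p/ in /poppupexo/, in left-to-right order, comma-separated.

[pʰ], [p], [p], [p]

Occurrence 1 (position 1): word-initially → [pʰ].
Occurrence 2 (position 3): no conditioning environment matches → elsewhere allophone [p].
Occurrence 3 (position 4): no conditioning environment matches → elsewhere allophone [p].
Occurrence 4 (position 6): no conditioning environment matches → elsewhere allophone [p].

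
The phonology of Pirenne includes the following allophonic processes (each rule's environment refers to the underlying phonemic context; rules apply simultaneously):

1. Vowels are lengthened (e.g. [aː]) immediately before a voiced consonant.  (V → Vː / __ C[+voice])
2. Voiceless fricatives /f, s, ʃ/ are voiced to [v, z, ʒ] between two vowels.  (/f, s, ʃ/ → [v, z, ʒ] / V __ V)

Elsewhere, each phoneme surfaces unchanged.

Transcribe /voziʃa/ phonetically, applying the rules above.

Rule 1 applies to /o/ (between /v/ and /z/: before a voiced consonant) → [oː].
/i/ — between /z/ and /ʃ/; rule 1 does not apply here → [i].
/ʃ/ (between /i/ and /a/) occurs between two vowels → [ʒ] by rule 2.
/a/ — word-final; rule 1 does not apply here → [a].

[voːziʒa]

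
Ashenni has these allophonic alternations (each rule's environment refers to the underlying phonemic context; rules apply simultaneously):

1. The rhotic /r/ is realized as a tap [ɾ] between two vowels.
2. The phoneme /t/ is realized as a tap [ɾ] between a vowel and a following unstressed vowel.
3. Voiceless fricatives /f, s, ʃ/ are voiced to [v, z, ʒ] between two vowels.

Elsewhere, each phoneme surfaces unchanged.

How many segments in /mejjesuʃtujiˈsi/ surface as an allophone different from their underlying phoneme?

Segments that undergo a rule: /s/ → [z] (rule 3); /s/ → [z] (rule 3).
All other segments surface unchanged.

2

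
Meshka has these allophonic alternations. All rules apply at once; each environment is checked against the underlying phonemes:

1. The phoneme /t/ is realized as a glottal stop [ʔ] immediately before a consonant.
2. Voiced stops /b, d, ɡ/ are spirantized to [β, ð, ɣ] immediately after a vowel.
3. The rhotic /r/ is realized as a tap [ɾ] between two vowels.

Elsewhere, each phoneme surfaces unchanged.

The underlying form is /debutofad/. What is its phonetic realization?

/d/ (word-initial): rule 2 targets it, but not immediately after a vowel → unchanged [d].
/e/ (between /d/ and /b/): no rule targets it → [e].
/b/ — between /e/ and /u/, immediately after a vowel — surfaces as [β] (rule 2).
/u/ (between /b/ and /t/) is unaffected → [u].
/t/ (between /u/ and /o/): rule 1 targets it, but not immediately before a consonant → unchanged [t].
/o/ stays [o].
/f/ (between /o/ and /a/) is unaffected → [f].
/a/ stays [a].
Rule 2 applies to /d/ (word-final: immediately after a vowel) → [ð].

[deβutofað]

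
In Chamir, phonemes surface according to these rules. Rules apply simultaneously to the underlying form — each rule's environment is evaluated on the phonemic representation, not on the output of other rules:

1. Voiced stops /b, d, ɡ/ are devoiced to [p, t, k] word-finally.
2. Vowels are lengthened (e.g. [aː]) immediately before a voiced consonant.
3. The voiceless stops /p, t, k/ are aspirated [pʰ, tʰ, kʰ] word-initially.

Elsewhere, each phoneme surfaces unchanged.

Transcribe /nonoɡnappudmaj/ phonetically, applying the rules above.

[noːnoːɡnappuːdmaːj]

/n/ stays [n].
Rule 2 applies to /o/ (between /n/ and /n/: before a voiced consonant) → [oː].
/n/ — not in any rule's target class → [n].
Rule 2 applies to /o/ (between /n/ and /ɡ/: before a voiced consonant) → [oː].
/ɡ/ (between /o/ and /n/) is in the target of rule 1 but the environment (word-finally) is not met → [ɡ].
/n/ — not in any rule's target class → [n].
/a/ (between /n/ and /p/): rule 2 targets it, but not before a voiced consonant → unchanged [a].
/p/ (between /a/ and /p/): rule 3 targets it, but not word-initially → unchanged [p].
/p/ (between /p/ and /u/): rule 3 targets it, but not word-initially → unchanged [p].
Rule 2 applies to /u/ (between /p/ and /d/: before a voiced consonant) → [uː].
/d/ (between /u/ and /m/) is in the target of rule 1 but the environment (word-finally) is not met → [d].
/m/ stays [m].
/a/ meets the environment for rule 2 (before a voiced consonant) → [aː].
/j/ (word-final) is unaffected → [j].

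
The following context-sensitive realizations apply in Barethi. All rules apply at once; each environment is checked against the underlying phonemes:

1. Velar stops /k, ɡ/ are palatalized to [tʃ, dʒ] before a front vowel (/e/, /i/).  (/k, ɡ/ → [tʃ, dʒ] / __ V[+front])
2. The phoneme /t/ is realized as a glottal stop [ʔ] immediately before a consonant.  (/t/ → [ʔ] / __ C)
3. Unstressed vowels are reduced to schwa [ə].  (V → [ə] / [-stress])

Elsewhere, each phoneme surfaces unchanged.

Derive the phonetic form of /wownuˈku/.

/w/ (word-initial) is unaffected → [w].
/o/ — between /w/ and /w/, in an unstressed syllable — surfaces as [ə] (rule 3).
/w/ — not in any rule's target class → [w].
/n/ — not in any rule's target class → [n].
Rule 3 applies to /u/ (between /n/ and /k/: in an unstressed syllable) → [ə].
/k/ (between /u/ and /u/) fails the environment for rule 1, so it stays [k].
/u/ (word-final): rule 3 targets it, but not in an unstressed syllable → unchanged [u].

[wəwnəˈku]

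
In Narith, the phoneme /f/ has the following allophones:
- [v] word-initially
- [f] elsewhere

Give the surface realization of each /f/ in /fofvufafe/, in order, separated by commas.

Occurrence 1 (position 1): word-initially → [v].
Occurrence 2 (position 3): no conditioning environment matches → elsewhere allophone [f].
Occurrence 3 (position 6): no conditioning environment matches → elsewhere allophone [f].
Occurrence 4 (position 8): no conditioning environment matches → elsewhere allophone [f].

[v], [f], [f], [f]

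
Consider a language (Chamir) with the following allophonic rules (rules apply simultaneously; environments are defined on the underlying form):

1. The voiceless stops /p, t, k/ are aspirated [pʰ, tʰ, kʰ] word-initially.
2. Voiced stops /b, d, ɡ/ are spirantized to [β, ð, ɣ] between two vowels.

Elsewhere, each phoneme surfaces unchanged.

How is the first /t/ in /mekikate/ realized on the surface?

[t]

/t/ (between /a/ and /e/): rule 1 targets it, but not word-initially → unchanged [t].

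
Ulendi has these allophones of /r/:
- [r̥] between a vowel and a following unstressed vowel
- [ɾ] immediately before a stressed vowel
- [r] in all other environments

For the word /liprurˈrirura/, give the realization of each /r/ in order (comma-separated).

[r], [r], [ɾ], [r̥], [r̥]

Occurrence 1 (position 4): no conditioning environment matches → elsewhere allophone [r].
Occurrence 2 (position 6): no conditioning environment matches → elsewhere allophone [r].
Occurrence 3 (position 7): immediately before a stressed vowel → [ɾ].
Occurrence 4 (position 9): between a vowel and a following unstressed vowel → [r̥].
Occurrence 5 (position 11): between a vowel and a following unstressed vowel → [r̥].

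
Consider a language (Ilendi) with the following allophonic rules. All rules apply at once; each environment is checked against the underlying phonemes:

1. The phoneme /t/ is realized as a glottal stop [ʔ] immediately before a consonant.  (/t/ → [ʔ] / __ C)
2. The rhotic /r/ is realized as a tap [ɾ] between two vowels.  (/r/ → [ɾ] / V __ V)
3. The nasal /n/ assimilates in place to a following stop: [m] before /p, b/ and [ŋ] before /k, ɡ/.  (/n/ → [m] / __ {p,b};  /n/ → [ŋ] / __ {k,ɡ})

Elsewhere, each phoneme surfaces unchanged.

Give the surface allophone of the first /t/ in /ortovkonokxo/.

/t/ (between /r/ and /o/) fails the environment for rule 1, so it stays [t].

[t]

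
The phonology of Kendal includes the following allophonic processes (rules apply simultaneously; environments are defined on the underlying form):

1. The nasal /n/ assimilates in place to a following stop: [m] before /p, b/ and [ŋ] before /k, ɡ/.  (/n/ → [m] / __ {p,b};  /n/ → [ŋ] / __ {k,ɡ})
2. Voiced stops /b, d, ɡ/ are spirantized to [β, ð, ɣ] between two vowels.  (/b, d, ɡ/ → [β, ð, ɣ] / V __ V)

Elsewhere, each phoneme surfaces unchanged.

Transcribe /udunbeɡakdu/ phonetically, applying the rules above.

[uðumbeɣakdu]

/d/ (between /u/ and /u/) occurs between two vowels → [ð] by rule 2.
/n/ — between /u/ and /b/, before a labial or velar stop — surfaces as [m] (rule 1).
/b/ (between /n/ and /e/) is in the target of rule 2 but the environment (between two vowels) is not met → [b].
/ɡ/ (between /e/ and /a/) occurs between two vowels → [ɣ] by rule 2.
/d/ (between /k/ and /u/): rule 2 targets it, but not between two vowels → unchanged [d].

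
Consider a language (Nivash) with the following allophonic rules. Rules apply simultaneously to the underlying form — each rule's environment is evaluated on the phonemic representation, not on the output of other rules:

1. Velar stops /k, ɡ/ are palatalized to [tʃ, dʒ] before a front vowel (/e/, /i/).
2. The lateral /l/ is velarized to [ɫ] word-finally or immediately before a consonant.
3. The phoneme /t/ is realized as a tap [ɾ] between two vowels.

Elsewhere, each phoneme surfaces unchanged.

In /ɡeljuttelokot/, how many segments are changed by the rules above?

2

Segments that undergo a rule: /ɡ/ → [dʒ] (rule 1); /l/ → [ɫ] (rule 2).
All other segments surface unchanged.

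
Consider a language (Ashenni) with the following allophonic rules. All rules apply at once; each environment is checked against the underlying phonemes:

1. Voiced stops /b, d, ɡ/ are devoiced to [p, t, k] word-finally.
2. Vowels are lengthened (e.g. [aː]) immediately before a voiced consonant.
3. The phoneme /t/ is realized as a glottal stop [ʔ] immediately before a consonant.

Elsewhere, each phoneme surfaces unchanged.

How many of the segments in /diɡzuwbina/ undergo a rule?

3

Segments that undergo a rule: /i/ → [iː] (rule 2); /u/ → [uː] (rule 2); /i/ → [iː] (rule 2).
All other segments surface unchanged.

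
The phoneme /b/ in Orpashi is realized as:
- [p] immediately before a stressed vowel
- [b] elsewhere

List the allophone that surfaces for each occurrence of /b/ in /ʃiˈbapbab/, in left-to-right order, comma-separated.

Occurrence 1 (position 3): immediately before a stressed vowel → [p].
Occurrence 2 (position 6): no conditioning environment matches → elsewhere allophone [b].
Occurrence 3 (position 8): no conditioning environment matches → elsewhere allophone [b].

[p], [b], [b]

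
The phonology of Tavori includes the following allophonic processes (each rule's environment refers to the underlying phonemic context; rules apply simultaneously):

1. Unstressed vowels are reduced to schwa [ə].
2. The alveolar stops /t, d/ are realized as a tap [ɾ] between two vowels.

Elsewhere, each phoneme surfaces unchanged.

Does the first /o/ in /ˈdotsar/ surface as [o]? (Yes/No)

Yes

/o/ (between /d/ and /t/): rule 1 targets it, but not in an unstressed syllable → unchanged [o].
The actual realization is [o], which matches [o].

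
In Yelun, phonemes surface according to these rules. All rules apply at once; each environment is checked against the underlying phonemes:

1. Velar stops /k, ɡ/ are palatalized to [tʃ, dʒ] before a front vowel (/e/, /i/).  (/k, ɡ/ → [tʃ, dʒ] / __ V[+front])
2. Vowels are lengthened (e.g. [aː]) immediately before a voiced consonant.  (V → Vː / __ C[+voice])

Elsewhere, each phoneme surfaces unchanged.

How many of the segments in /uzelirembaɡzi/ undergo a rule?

Segments that undergo a rule: /u/ → [uː] (rule 2); /e/ → [eː] (rule 2); /i/ → [iː] (rule 2); /e/ → [eː] (rule 2); /a/ → [aː] (rule 2).
All other segments surface unchanged.

5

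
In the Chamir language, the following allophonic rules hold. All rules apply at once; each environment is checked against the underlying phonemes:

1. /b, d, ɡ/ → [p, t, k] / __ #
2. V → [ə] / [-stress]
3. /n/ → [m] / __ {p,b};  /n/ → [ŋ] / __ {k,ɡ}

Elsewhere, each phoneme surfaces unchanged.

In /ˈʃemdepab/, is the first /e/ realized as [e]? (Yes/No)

Yes

/e/ (between /ʃ/ and /m/) is in the target of rule 2 but the environment (in an unstressed syllable) is not met → [e].
The actual realization is [e], which matches [e].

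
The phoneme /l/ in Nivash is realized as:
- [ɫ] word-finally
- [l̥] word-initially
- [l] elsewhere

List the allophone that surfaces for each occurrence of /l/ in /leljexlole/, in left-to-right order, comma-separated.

[l̥], [l], [l], [l]

Occurrence 1 (position 1): word-initially → [l̥].
Occurrence 2 (position 3): no conditioning environment matches → elsewhere allophone [l].
Occurrence 3 (position 7): no conditioning environment matches → elsewhere allophone [l].
Occurrence 4 (position 9): no conditioning environment matches → elsewhere allophone [l].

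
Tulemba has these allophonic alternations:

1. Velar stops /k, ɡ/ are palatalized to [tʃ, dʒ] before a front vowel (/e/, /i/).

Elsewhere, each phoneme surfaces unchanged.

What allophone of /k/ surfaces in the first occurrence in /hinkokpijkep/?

[k]

/k/ (between /n/ and /o/): rule 1 targets it, but not before a front vowel → unchanged [k].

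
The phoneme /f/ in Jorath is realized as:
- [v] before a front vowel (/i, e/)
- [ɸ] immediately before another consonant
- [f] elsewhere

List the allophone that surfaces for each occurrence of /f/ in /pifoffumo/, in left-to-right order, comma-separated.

[f], [ɸ], [f]

Occurrence 1 (position 3): no conditioning environment matches → elsewhere allophone [f].
Occurrence 2 (position 5): immediately before another consonant → [ɸ].
Occurrence 3 (position 6): no conditioning environment matches → elsewhere allophone [f].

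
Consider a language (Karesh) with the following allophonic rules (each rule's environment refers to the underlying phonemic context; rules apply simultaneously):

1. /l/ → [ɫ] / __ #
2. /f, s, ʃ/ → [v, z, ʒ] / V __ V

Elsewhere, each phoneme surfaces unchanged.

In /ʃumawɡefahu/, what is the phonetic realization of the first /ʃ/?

[ʃ]

/ʃ/ — word-initial; rule 2 does not apply here → [ʃ].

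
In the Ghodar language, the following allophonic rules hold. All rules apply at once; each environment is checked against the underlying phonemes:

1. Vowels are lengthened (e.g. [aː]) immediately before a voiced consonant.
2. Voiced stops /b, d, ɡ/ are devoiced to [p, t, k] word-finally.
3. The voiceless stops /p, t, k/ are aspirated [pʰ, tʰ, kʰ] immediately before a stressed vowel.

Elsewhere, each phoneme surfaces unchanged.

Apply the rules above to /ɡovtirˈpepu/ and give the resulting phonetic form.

[ɡoːvtiːrˈpʰepu]

/ɡ/ (word-initial) is in the target of rule 2 but the environment (word-finally) is not met → [ɡ].
/o/ meets the environment for rule 1 (before a voiced consonant) → [oː].
/v/ (between /o/ and /t/): no rule targets it → [v].
/t/ — between /v/ and /i/; rule 3 does not apply here → [t].
Rule 1 applies to /i/ (between /t/ and /r/: before a voiced consonant) → [iː].
/r/ stays [r].
/p/ (between /r/ and /e/): immediately before a stressed vowel, so rule 3 applies → [pʰ].
/e/ (between /p/ and /p/): rule 1 targets it, but not before a voiced consonant → unchanged [e].
/p/ (between /e/ and /u/) fails the environment for rule 3, so it stays [p].
/u/ (word-final) is in the target of rule 1 but the environment (before a voiced consonant) is not met → [u].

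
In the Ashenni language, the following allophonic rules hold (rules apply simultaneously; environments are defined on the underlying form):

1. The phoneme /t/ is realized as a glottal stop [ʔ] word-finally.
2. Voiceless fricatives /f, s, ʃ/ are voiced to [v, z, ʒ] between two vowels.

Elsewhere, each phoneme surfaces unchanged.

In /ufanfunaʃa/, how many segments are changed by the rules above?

2

Segments that undergo a rule: /f/ → [v] (rule 2); /ʃ/ → [ʒ] (rule 2).
All other segments surface unchanged.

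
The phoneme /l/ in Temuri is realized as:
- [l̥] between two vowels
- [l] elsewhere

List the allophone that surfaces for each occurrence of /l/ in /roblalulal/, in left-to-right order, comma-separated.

[l], [l̥], [l̥], [l]

Occurrence 1 (position 4): no conditioning environment matches → elsewhere allophone [l].
Occurrence 2 (position 6): between two vowels → [l̥].
Occurrence 3 (position 8): between two vowels → [l̥].
Occurrence 4 (position 10): no conditioning environment matches → elsewhere allophone [l].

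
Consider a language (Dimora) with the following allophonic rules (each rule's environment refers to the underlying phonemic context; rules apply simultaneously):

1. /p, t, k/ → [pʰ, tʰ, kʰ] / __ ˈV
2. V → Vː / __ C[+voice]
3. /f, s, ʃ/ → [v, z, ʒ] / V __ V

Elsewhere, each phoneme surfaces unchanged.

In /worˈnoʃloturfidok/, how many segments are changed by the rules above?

Segments that undergo a rule: /o/ → [oː] (rule 2); /u/ → [uː] (rule 2); /i/ → [iː] (rule 2).
All other segments surface unchanged.

3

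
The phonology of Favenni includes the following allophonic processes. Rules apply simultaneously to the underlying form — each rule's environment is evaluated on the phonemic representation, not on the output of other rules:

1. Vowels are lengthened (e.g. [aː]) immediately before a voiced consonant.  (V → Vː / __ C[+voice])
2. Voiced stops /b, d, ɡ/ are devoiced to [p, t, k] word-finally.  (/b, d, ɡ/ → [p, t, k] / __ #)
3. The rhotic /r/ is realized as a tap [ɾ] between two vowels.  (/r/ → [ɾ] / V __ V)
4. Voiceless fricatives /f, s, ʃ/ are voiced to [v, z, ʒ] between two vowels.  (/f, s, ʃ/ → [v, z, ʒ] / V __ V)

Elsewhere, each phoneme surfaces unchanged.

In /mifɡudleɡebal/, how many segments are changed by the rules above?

4

Segments that undergo a rule: /u/ → [uː] (rule 1); /e/ → [eː] (rule 1); /e/ → [eː] (rule 1); /a/ → [aː] (rule 1).
All other segments surface unchanged.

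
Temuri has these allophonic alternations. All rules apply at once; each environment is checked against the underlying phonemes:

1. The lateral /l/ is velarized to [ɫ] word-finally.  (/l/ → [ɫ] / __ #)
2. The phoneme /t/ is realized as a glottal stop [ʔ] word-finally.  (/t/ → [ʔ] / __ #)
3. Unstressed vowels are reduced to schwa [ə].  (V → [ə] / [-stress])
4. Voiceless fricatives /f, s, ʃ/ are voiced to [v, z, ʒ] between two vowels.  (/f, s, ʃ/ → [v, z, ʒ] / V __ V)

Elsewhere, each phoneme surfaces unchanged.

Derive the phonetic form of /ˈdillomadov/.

/d/ (word-initial): no rule targets it → [d].
/i/ (between /d/ and /l/) fails the environment for rule 3, so it stays [i].
/l/ — between /i/ and /l/; rule 1 does not apply here → [l].
/l/ (between /l/ and /o/): rule 1 targets it, but not word-finally → unchanged [l].
Rule 3 applies to /o/ (between /l/ and /m/: in an unstressed syllable) → [ə].
/m/ — not in any rule's target class → [m].
/a/ meets the environment for rule 3 (in an unstressed syllable) → [ə].
/d/ stays [d].
/o/ meets the environment for rule 3 (in an unstressed syllable) → [ə].
/v/ (word-final): no rule targets it → [v].

[ˈdilləmədəv]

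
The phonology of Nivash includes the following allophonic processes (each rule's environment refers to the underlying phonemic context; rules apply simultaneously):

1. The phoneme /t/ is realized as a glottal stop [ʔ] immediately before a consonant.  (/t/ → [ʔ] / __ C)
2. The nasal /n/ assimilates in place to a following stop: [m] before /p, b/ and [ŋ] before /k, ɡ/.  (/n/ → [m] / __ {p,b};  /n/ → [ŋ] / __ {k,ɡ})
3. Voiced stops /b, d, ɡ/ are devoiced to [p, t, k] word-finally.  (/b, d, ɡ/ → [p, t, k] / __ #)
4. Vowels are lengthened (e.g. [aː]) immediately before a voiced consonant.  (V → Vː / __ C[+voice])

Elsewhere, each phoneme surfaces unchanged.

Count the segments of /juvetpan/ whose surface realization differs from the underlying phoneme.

Segments that undergo a rule: /u/ → [uː] (rule 4); /t/ → [ʔ] (rule 1); /a/ → [aː] (rule 4).
All other segments surface unchanged.

3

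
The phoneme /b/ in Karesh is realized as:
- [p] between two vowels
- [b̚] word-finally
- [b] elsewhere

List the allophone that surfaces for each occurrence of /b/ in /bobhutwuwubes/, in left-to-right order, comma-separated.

[b], [b], [p]

Occurrence 1 (position 1): no conditioning environment matches → elsewhere allophone [b].
Occurrence 2 (position 3): no conditioning environment matches → elsewhere allophone [b].
Occurrence 3 (position 11): between two vowels → [p].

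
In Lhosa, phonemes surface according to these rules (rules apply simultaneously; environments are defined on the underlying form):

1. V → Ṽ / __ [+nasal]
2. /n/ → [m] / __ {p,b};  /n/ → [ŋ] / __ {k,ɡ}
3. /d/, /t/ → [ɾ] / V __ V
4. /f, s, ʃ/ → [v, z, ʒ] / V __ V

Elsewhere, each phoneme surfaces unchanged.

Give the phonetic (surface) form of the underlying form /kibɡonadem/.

[kibɡõnaɾẽm]

/k/ stays [k].
/i/ (between /k/ and /b/) fails the environment for rule 1, so it stays [i].
/b/ — not in any rule's target class → [b].
/ɡ/ (between /b/ and /o/) is unaffected → [ɡ].
/o/ (between /ɡ/ and /n/): before a nasal consonant, so rule 1 applies → [õ].
/n/ — between /o/ and /a/; rule 2 does not apply here → [n].
/a/ — between /n/ and /d/; rule 1 does not apply here → [a].
/d/ (between /a/ and /e/): between two vowels, so rule 3 applies → [ɾ].
/e/ meets the environment for rule 1 (before a nasal consonant) → [ẽ].
/m/ — not in any rule's target class → [m].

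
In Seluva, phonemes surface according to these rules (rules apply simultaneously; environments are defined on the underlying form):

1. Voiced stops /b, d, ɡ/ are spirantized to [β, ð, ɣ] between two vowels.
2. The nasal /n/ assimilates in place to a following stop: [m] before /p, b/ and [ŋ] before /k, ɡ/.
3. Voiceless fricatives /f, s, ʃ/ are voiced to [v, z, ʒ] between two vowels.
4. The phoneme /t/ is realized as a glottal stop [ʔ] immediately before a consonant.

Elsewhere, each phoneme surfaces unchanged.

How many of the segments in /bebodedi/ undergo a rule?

Segments that undergo a rule: /b/ → [β] (rule 1); /d/ → [ð] (rule 1); /d/ → [ð] (rule 1).
All other segments surface unchanged.

3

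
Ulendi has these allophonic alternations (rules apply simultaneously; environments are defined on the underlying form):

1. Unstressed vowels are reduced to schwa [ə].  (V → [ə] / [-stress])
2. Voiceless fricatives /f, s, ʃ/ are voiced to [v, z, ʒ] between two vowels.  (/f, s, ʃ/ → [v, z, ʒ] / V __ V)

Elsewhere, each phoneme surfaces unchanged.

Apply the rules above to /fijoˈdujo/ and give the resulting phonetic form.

/f/ (word-initial) fails the environment for rule 2, so it stays [f].
/i/ meets the environment for rule 1 (in an unstressed syllable) → [ə].
/j/ (between /i/ and /o/) is unaffected → [j].
Rule 1 applies to /o/ (between /j/ and /d/: in an unstressed syllable) → [ə].
/d/ — not in any rule's target class → [d].
/u/ (between /d/ and /j/) fails the environment for rule 1, so it stays [u].
/j/ (between /u/ and /o/): no rule targets it → [j].
/o/ (word-final): in an unstressed syllable, so rule 1 applies → [ə].

[fəjəˈdujə]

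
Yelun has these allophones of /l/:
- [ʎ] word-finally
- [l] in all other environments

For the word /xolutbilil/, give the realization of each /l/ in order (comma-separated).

Occurrence 1 (position 3): no conditioning environment matches → elsewhere allophone [l].
Occurrence 2 (position 8): no conditioning environment matches → elsewhere allophone [l].
Occurrence 3 (position 10): word-finally → [ʎ].

[l], [l], [ʎ]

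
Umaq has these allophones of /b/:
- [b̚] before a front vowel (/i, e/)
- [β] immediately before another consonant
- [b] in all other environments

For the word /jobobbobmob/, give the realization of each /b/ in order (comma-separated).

Occurrence 1 (position 3): no conditioning environment matches → elsewhere allophone [b].
Occurrence 2 (position 5): immediately before another consonant → [β].
Occurrence 3 (position 6): no conditioning environment matches → elsewhere allophone [b].
Occurrence 4 (position 8): immediately before another consonant → [β].
Occurrence 5 (position 11): no conditioning environment matches → elsewhere allophone [b].

[b], [β], [b], [β], [b]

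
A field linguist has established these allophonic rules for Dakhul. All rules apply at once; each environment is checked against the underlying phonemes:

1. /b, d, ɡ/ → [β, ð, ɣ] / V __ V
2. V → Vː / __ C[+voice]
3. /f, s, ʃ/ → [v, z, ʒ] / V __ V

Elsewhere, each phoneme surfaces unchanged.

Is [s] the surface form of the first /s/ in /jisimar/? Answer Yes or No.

/s/ (between /i/ and /i/) occurs between two vowels → [z] by rule 3.
The actual realization is [z], not [s].

No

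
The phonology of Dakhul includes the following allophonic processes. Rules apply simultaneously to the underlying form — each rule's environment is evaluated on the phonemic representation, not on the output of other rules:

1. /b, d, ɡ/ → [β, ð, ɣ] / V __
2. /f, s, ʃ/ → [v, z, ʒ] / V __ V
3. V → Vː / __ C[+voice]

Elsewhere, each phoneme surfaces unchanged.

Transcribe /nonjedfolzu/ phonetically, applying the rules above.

[noːnjeːðfoːlzu]

/n/ — not in any rule's target class → [n].
/o/ (between /n/ and /n/) occurs before a voiced consonant → [oː] by rule 3.
/n/ stays [n].
/j/ (between /n/ and /e/) is unaffected → [j].
/e/ — between /j/ and /d/, before a voiced consonant — surfaces as [eː] (rule 3).
Rule 1 applies to /d/ (between /e/ and /f/: immediately after a vowel) → [ð].
/f/ — between /d/ and /o/; rule 2 does not apply here → [f].
/o/ (between /f/ and /l/) occurs before a voiced consonant → [oː] by rule 3.
/l/ — not in any rule's target class → [l].
/z/ — not in any rule's target class → [z].
/u/ — word-final; rule 3 does not apply here → [u].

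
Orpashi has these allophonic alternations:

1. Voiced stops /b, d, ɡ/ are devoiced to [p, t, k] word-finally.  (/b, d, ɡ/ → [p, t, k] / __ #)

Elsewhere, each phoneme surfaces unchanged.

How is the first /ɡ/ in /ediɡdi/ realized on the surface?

[ɡ]

/ɡ/ (between /i/ and /d/): rule 1 targets it, but not word-finally → unchanged [ɡ].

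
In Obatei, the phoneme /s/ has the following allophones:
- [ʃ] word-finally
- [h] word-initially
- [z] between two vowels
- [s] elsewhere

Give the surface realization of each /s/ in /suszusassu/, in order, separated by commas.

Occurrence 1 (position 1): word-initially → [h].
Occurrence 2 (position 3): no conditioning environment matches → elsewhere allophone [s].
Occurrence 3 (position 6): between two vowels → [z].
Occurrence 4 (position 8): no conditioning environment matches → elsewhere allophone [s].
Occurrence 5 (position 9): no conditioning environment matches → elsewhere allophone [s].

[h], [s], [z], [s], [s]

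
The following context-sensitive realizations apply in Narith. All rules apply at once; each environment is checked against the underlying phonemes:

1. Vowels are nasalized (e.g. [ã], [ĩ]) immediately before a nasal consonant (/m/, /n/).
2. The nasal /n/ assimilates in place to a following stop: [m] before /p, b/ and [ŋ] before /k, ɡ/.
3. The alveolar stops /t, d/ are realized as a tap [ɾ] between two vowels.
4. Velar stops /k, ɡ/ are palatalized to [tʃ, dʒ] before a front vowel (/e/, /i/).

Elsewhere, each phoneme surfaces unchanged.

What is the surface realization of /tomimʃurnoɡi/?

/t/ (word-initial): rule 3 targets it, but not between two vowels → unchanged [t].
/o/ meets the environment for rule 1 (before a nasal consonant) → [õ].
/m/ — not in any rule's target class → [m].
Rule 1 applies to /i/ (between /m/ and /m/: before a nasal consonant) → [ĩ].
/m/ stays [m].
/ʃ/ — not in any rule's target class → [ʃ].
/u/ — between /ʃ/ and /r/; rule 1 does not apply here → [u].
/r/ (between /u/ and /n/) is unaffected → [r].
/n/ (between /r/ and /o/) fails the environment for rule 2, so it stays [n].
/o/ (between /n/ and /ɡ/) is in the target of rule 1 but the environment (before a nasal consonant) is not met → [o].
/ɡ/ (between /o/ and /i/): before a front vowel, so rule 4 applies → [dʒ].
/i/ (word-final) fails the environment for rule 1, so it stays [i].

[tõmĩmʃurnodʒi]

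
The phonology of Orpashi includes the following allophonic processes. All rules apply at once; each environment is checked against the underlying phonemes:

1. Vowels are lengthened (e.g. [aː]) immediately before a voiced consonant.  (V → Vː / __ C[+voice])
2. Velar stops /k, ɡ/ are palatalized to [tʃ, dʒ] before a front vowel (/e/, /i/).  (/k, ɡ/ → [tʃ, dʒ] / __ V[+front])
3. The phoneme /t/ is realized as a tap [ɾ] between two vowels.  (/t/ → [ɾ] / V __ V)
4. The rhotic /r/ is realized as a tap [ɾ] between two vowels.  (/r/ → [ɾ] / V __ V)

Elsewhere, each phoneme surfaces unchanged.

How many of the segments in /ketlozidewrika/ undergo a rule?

Segments that undergo a rule: /k/ → [tʃ] (rule 2); /o/ → [oː] (rule 1); /i/ → [iː] (rule 1); /e/ → [eː] (rule 1).
All other segments surface unchanged.

4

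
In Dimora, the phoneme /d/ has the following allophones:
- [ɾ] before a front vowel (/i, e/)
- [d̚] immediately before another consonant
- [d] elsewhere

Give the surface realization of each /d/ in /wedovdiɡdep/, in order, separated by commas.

[d], [ɾ], [ɾ]

Occurrence 1 (position 3): no conditioning environment matches → elsewhere allophone [d].
Occurrence 2 (position 6): before a front vowel (/i, e/) → [ɾ].
Occurrence 3 (position 9): before a front vowel (/i, e/) → [ɾ].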